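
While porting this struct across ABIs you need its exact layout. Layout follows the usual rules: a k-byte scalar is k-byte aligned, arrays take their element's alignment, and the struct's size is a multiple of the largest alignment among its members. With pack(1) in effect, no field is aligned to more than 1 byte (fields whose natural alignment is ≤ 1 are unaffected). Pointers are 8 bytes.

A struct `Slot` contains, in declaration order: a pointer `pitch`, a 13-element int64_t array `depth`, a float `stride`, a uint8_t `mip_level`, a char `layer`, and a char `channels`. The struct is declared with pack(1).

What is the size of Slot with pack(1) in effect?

119

@0: pitch [8B, align 1] → 8
@8: depth [104B, align 1] → 112
@112: stride [4B, align 1] → 116
@116: mip_level [1B, align 1] → 117
@117: layer [1B, align 1] → 118
@118: channels [1B, align 1] → 119
size 119, align 1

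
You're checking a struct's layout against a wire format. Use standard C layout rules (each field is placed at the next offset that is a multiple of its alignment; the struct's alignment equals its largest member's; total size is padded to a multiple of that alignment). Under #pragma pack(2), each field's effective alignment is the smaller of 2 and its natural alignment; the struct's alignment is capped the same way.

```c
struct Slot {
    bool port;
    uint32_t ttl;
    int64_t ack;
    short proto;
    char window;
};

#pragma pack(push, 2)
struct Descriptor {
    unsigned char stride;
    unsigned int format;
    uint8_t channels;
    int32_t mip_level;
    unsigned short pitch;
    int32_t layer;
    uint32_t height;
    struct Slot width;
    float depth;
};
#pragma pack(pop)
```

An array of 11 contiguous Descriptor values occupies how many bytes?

Slot: 0..1  port  (1B, 1-aligned); 1..4  -- padding (3B); 4..8  ttl  (4B, 4-aligned); 8..16  ack  (8B, 8-aligned); 16..18  proto  (2B, 2-aligned); 18..19  window  (1B, 1-aligned); 19..24  -- tail padding (5B); sizeof = 24, alignof = 8
0..1  stride  (1B, 1-aligned)
1..2  -- padding (1B)
2..6  format  (4B, 2-aligned)
6..7  channels  (1B, 1-aligned)
7..8  -- padding (1B)
8..12  mip_level  (4B, 2-aligned)
12..14  pitch  (2B, 2-aligned)
14..18  layer  (4B, 2-aligned)
18..22  height  (4B, 2-aligned)
22..46  width  (24B, 2-aligned)
46..50  depth  (4B, 2-aligned)
sizeof = 50, alignof = 2
array of 11: 11 × 50 = 550

550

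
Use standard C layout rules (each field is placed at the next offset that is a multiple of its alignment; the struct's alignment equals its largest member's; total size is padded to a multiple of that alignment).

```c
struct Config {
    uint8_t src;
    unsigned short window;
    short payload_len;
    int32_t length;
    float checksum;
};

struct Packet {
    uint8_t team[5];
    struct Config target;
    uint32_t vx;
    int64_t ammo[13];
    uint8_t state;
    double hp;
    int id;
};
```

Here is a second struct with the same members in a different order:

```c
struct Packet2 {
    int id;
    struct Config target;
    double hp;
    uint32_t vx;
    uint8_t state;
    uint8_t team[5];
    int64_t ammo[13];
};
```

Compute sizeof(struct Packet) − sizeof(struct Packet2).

Config: @0: src [1B, align 1] → 1; +1 pad (align 2); @2: window [2B, align 2] → 4; @4: payload_len [2B, align 2] → 6; +2 pad (align 4); @8: length [4B, align 4] → 12; @12: checksum [4B, align 4] → 16; size 16, align 4
@0: team [5B, align 1] → 5
+3 pad (align 4)
@8: target [16B, align 4] → 24
@24: vx [4B, align 4] → 28
+4 pad (align 8)
@32: ammo [104B, align 8] → 136
@136: state [1B, align 1] → 137
+7 pad (align 8)
@144: hp [8B, align 8] → 152
@152: id [4B, align 4] → 156
+4 tail pad (align 8)
size 160, align 8
— Packet2 —
@0: id [4B, align 4] → 4
@4: target [16B, align 4] → 20
+4 pad (align 8)
@24: hp [8B, align 8] → 32
@32: vx [4B, align 4] → 36
@36: state [1B, align 1] → 37
@37: team [5B, align 1] → 42
+6 pad (align 8)
@48: ammo [104B, align 8] → 152
size 152, align 8
160 − 152 = 8

8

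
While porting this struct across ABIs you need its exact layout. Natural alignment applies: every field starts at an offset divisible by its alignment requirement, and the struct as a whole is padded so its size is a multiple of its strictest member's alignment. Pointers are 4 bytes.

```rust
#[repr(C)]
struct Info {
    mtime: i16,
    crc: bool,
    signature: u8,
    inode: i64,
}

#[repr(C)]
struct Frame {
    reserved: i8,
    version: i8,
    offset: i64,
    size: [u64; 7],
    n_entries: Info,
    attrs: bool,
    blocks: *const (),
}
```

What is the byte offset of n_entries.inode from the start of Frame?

80

Info: @0: mtime [2B, align 2] → 2; @2: crc [1B, align 1] → 3; @3: signature [1B, align 1] → 4; +4 pad (align 8); @8: inode [8B, align 8] → 16; size 16, align 8
@0: reserved [1B, align 1] → 1
@1: version [1B, align 1] → 2
+6 pad (align 8)
@8: offset [8B, align 8] → 16
@16: size [56B, align 8] → 72
@72: n_entries [16B, align 8] → 88
within Info: inode at 8
72 + 8 = 80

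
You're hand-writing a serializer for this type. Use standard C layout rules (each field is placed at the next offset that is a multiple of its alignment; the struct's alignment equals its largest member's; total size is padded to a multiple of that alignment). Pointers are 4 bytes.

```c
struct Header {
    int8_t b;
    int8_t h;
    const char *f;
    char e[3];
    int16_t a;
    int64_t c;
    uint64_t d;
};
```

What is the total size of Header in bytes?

b at 0 (size 1, align 1) → ends 1
h at 1 (size 1, align 1) → ends 2
pad 2 to align 4 for f
f at 4 (size 4, align 4) → ends 8
e at 8 (size 3, align 1) → ends 11
pad 1 to align 2 for a
a at 12 (size 2, align 2) → ends 14
pad 2 to align 8 for c
c at 16 (size 8, align 8) → ends 24
d at 24 (size 8, align 8) → ends 32
total 32 bytes, alignment 8

32 bytes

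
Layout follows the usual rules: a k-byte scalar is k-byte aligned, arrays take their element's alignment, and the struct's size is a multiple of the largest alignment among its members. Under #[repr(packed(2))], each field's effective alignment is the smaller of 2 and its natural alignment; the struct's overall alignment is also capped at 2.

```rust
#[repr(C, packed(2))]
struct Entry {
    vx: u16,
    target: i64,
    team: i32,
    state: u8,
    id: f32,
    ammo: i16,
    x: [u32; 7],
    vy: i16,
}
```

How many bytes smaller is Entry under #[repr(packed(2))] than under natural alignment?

natural layout:
  @0: vx [2B, align 2] → 2
  +6 pad (align 8)
  @8: target [8B, align 8] → 16
  @16: team [4B, align 4] → 20
  @20: state [1B, align 1] → 21
  +3 pad (align 4)
  @24: id [4B, align 4] → 28
  @28: ammo [2B, align 2] → 30
  +2 pad (align 4)
  @32: x [28B, align 4] → 60
  @60: vy [2B, align 2] → 62
  +2 tail pad (align 8)
  size 64, align 8
packed(2) layout:
  @0: vx [2B, align 2] → 2
  @2: target [8B, align 2] → 10
  @10: team [4B, align 2] → 14
  @14: state [1B, align 1] → 15
  +1 pad (align 2)
  @16: id [4B, align 2] → 20
  @20: ammo [2B, align 2] → 22
  @22: x [28B, align 2] → 50
  @50: vy [2B, align 2] → 52
  size 52, align 2
64 − 52 = 12

12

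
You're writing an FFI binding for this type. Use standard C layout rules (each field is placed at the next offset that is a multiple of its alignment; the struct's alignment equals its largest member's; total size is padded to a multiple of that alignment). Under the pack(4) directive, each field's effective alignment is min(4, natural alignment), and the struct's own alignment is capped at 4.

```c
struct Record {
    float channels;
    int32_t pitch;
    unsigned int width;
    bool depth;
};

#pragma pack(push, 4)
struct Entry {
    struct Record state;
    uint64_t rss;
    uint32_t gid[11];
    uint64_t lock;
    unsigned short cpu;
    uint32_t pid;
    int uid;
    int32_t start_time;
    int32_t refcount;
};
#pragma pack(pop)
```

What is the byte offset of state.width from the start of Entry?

Record: channels at 0 (size 4, align 4) → ends 4; pitch at 4 (size 4, align 4) → ends 8; width at 8 (size 4, align 4) → ends 12; depth at 12 (size 1, align 1) → ends 13; tail pad 3 to reach multiple of 4; total 16 bytes, alignment 4
state at 0 (size 16, align 4) → ends 16
within Record: width at 8
0 + 8 = 8

8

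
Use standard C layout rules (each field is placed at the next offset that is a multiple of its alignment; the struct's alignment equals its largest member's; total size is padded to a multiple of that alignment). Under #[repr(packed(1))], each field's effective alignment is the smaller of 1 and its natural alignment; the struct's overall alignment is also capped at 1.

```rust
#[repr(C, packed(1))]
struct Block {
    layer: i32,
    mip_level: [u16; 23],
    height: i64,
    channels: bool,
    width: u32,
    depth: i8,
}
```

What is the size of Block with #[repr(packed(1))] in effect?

64

0..4  layer  (4B, 1-aligned)
4..50  mip_level  (46B, 1-aligned)
50..58  height  (8B, 1-aligned)
58..59  channels  (1B, 1-aligned)
59..63  width  (4B, 1-aligned)
63..64  depth  (1B, 1-aligned)
sizeof = 64, alignof = 1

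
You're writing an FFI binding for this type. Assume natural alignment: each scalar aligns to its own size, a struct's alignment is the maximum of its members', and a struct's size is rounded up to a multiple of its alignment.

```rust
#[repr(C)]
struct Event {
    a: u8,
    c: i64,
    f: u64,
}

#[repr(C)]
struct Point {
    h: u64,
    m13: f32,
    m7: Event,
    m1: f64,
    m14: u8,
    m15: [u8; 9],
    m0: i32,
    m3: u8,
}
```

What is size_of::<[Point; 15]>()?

1080

Event: 0..1  a  (1B, 1-aligned); 1..8  -- padding (7B); 8..16  c  (8B, 8-aligned); 16..24  f  (8B, 8-aligned); sizeof = 24, alignof = 8
0..8  h  (8B, 8-aligned)
8..12  m13  (4B, 4-aligned)
12..16  -- padding (4B)
16..40  m7  (24B, 8-aligned)
40..48  m1  (8B, 8-aligned)
48..49  m14  (1B, 1-aligned)
49..58  m15  (9B, 1-aligned)
58..60  -- padding (2B)
60..64  m0  (4B, 4-aligned)
64..65  m3  (1B, 1-aligned)
65..72  -- tail padding (7B)
sizeof = 72, alignof = 8
array of 15: 15 × 72 = 1080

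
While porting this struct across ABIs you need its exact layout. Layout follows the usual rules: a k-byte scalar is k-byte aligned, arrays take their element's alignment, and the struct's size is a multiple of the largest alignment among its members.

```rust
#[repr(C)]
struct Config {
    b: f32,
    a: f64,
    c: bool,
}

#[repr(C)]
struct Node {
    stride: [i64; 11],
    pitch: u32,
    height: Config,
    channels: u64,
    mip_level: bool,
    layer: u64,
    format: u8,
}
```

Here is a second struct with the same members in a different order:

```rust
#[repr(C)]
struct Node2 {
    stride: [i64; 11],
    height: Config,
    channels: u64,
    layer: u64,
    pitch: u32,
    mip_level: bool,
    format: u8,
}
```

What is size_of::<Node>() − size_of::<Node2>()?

16

Config: @0: b [4B, align 4] → 4; +4 pad (align 8); @8: a [8B, align 8] → 16; @16: c [1B, align 1] → 17; +7 tail pad (align 8); size 24, align 8
@0: stride [88B, align 8] → 88
@88: pitch [4B, align 4] → 92
+4 pad (align 8)
@96: height [24B, align 8] → 120
@120: channels [8B, align 8] → 128
@128: mip_level [1B, align 1] → 129
+7 pad (align 8)
@136: layer [8B, align 8] → 144
@144: format [1B, align 1] → 145
+7 tail pad (align 8)
size 152, align 8
— Node2 —
@0: stride [88B, align 8] → 88
@88: height [24B, align 8] → 112
@112: channels [8B, align 8] → 120
@120: layer [8B, align 8] → 128
@128: pitch [4B, align 4] → 132
@132: mip_level [1B, align 1] → 133
@133: format [1B, align 1] → 134
+2 tail pad (align 8)
size 136, align 8
152 − 136 = 16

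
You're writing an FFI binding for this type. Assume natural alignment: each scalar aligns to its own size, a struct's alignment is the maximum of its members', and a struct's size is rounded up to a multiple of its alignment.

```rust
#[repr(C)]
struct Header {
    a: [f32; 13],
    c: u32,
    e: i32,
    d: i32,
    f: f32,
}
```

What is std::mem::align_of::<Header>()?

member alignments: a=4, c=4, e=4, d=4, f=4
max = 4

4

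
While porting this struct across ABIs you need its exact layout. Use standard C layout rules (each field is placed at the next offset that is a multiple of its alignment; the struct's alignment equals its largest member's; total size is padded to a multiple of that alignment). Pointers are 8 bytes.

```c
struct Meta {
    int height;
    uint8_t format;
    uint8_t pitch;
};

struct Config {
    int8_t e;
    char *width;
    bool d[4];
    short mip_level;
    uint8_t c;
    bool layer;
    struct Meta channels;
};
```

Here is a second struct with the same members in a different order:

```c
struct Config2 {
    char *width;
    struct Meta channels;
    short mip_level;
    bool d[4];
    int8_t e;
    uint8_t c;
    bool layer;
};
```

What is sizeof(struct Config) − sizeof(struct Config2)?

Meta: height at 0 (size 4, align 4) → ends 4; format at 4 (size 1, align 1) → ends 5; pitch at 5 (size 1, align 1) → ends 6; tail pad 2 to reach multiple of 4; total 8 bytes, alignment 4
e at 0 (size 1, align 1) → ends 1
pad 7 to align 8 for width
width at 8 (size 8, align 8) → ends 16
d at 16 (size 4, align 1) → ends 20
mip_level at 20 (size 2, align 2) → ends 22
c at 22 (size 1, align 1) → ends 23
layer at 23 (size 1, align 1) → ends 24
channels at 24 (size 8, align 4) → ends 32
total 32 bytes, alignment 8
— Config2 —
width at 0 (size 8, align 8) → ends 8
channels at 8 (size 8, align 4) → ends 16
mip_level at 16 (size 2, align 2) → ends 18
d at 18 (size 4, align 1) → ends 22
e at 22 (size 1, align 1) → ends 23
c at 23 (size 1, align 1) → ends 24
layer at 24 (size 1, align 1) → ends 25
tail pad 7 to reach multiple of 8
total 32 bytes, alignment 8
32 − 32 = 0

0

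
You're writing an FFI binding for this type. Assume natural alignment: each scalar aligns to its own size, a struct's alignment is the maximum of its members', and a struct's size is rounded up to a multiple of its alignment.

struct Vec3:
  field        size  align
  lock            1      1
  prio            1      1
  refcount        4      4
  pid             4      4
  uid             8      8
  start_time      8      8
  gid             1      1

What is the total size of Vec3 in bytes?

lock at 0 (size 1, align 1) → ends 1
prio at 1 (size 1, align 1) → ends 2
pad 2 to align 4 for refcount
refcount at 4 (size 4, align 4) → ends 8
pid at 8 (size 4, align 4) → ends 12
pad 4 to align 8 for uid
uid at 16 (size 8, align 8) → ends 24
start_time at 24 (size 8, align 8) → ends 32
gid at 32 (size 1, align 1) → ends 33
tail pad 7 to reach multiple of 8
total 40 bytes, alignment 8

40 bytes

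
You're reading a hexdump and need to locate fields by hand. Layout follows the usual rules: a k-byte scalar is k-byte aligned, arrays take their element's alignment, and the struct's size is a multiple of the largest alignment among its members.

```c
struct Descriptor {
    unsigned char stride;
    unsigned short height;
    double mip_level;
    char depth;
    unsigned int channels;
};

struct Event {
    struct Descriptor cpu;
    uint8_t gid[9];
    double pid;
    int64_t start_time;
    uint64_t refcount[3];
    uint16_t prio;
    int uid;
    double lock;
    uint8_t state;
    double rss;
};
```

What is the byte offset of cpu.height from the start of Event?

Descriptor: 0..1  stride  (1B, 1-aligned); 1..2  -- padding (1B); 2..4  height  (2B, 2-aligned); 4..8  -- padding (4B); 8..16  mip_level  (8B, 8-aligned); 16..17  depth  (1B, 1-aligned); 17..20  -- padding (3B); 20..24  channels  (4B, 4-aligned); sizeof = 24, alignof = 8
0..24  cpu  (24B, 8-aligned)
within Descriptor: height at 2
0 + 2 = 2

2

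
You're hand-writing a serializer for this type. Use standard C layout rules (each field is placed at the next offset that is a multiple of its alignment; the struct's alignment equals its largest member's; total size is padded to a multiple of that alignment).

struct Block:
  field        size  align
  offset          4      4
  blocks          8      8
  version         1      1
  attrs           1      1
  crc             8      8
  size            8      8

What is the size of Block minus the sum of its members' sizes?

offset at 0 (size 4, align 4) → ends 4
pad 4 to align 8 for blocks
blocks at 8 (size 8, align 8) → ends 16
version at 16 (size 1, align 1) → ends 17
attrs at 17 (size 1, align 1) → ends 18
pad 6 to align 8 for crc
crc at 24 (size 8, align 8) → ends 32
size at 32 (size 8, align 8) → ends 40
total 40 bytes, alignment 8
data bytes 30, size 40 → padding 10

10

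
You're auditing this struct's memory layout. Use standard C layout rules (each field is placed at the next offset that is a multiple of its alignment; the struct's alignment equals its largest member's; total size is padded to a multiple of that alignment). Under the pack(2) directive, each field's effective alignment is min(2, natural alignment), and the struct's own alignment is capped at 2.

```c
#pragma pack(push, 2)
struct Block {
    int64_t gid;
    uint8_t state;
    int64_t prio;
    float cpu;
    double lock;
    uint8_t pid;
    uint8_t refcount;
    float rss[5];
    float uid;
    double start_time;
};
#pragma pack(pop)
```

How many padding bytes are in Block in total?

1

gid at 0 (size 8, align 2) → ends 8
state at 8 (size 1, align 1) → ends 9
pad 1 to align 2 for prio
prio at 10 (size 8, align 2) → ends 18
cpu at 18 (size 4, align 2) → ends 22
lock at 22 (size 8, align 2) → ends 30
pid at 30 (size 1, align 1) → ends 31
refcount at 31 (size 1, align 1) → ends 32
rss at 32 (size 20, align 2) → ends 52
uid at 52 (size 4, align 2) → ends 56
start_time at 56 (size 8, align 2) → ends 64
total 64 bytes, alignment 2
data bytes 63, size 64 → padding 1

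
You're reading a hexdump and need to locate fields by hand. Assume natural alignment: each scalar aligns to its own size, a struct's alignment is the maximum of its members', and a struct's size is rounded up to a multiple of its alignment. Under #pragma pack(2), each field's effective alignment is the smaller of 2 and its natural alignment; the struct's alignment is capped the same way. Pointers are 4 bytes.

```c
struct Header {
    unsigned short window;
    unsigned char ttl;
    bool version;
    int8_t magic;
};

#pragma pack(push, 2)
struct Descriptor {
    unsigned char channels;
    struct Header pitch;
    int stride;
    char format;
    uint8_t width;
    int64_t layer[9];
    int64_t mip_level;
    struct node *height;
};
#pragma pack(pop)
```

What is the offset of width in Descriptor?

Header: 0..2  window  (2B, 2-aligned); 2..3  ttl  (1B, 1-aligned); 3..4  version  (1B, 1-aligned); 4..5  magic  (1B, 1-aligned); 5..6  -- tail padding (1B); sizeof = 6, alignof = 2
0..1  channels  (1B, 1-aligned)
1..2  -- padding (1B)
2..8  pitch  (6B, 2-aligned)
8..12  stride  (4B, 2-aligned)
12..13  format  (1B, 1-aligned)
13..14  width  (1B, 1-aligned)

13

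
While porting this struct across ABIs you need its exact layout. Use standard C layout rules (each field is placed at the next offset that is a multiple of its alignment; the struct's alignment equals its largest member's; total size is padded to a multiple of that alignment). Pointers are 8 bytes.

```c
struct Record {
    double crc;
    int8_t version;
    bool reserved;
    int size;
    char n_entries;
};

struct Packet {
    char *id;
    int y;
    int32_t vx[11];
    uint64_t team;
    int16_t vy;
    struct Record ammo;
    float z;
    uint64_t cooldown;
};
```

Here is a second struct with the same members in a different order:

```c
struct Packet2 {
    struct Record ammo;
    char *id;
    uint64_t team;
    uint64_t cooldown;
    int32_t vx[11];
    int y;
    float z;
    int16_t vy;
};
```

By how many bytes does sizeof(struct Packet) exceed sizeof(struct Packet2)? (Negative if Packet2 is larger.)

8

Record: @0: crc [8B, align 8] → 8; @8: version [1B, align 1] → 9; @9: reserved [1B, align 1] → 10; +2 pad (align 4); @12: size [4B, align 4] → 16; @16: n_entries [1B, align 1] → 17; +7 tail pad (align 8); size 24, align 8
@0: id [8B, align 8] → 8
@8: y [4B, align 4] → 12
@12: vx [44B, align 4] → 56
@56: team [8B, align 8] → 64
@64: vy [2B, align 2] → 66
+6 pad (align 8)
@72: ammo [24B, align 8] → 96
@96: z [4B, align 4] → 100
+4 pad (align 8)
@104: cooldown [8B, align 8] → 112
size 112, align 8
— Packet2 —
@0: ammo [24B, align 8] → 24
@24: id [8B, align 8] → 32
@32: team [8B, align 8] → 40
@40: cooldown [8B, align 8] → 48
@48: vx [44B, align 4] → 92
@92: y [4B, align 4] → 96
@96: z [4B, align 4] → 100
@100: vy [2B, align 2] → 102
+2 tail pad (align 8)
size 104, align 8
112 − 104 = 8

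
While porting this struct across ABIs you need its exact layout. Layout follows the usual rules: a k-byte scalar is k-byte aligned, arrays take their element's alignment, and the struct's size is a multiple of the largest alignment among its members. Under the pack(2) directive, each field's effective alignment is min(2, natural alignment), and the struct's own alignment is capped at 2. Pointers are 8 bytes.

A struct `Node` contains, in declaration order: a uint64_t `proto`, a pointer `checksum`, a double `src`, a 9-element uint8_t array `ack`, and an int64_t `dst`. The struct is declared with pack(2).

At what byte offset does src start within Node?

@0: proto [8B, align 2] → 8
@8: checksum [8B, align 2] → 16
@16: src [8B, align 2] → 24

16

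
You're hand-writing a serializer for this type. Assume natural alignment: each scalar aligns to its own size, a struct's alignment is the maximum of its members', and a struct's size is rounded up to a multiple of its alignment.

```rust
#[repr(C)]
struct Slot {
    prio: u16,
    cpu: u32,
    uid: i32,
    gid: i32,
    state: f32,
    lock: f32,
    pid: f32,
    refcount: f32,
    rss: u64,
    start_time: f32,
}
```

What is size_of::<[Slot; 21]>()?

0..2  prio  (2B, 2-aligned)
2..4  -- padding (2B)
4..8  cpu  (4B, 4-aligned)
8..12  uid  (4B, 4-aligned)
12..16  gid  (4B, 4-aligned)
16..20  state  (4B, 4-aligned)
20..24  lock  (4B, 4-aligned)
24..28  pid  (4B, 4-aligned)
28..32  refcount  (4B, 4-aligned)
32..40  rss  (8B, 8-aligned)
40..44  start_time  (4B, 4-aligned)
44..48  -- tail padding (4B)
sizeof = 48, alignof = 8
array of 21: 21 × 48 = 1008

1008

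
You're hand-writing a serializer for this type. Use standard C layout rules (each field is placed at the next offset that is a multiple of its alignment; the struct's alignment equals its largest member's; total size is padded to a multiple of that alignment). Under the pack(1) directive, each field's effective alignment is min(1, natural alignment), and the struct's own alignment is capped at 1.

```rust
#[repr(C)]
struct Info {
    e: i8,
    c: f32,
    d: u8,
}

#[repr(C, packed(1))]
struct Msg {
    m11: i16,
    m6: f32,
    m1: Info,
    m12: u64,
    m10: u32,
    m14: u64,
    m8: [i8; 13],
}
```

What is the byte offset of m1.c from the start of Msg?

Info: 0..1  e  (1B, 1-aligned); 1..4  -- padding (3B); 4..8  c  (4B, 4-aligned); 8..9  d  (1B, 1-aligned); 9..12  -- tail padding (3B); sizeof = 12, alignof = 4
0..2  m11  (2B, 1-aligned)
2..6  m6  (4B, 1-aligned)
6..18  m1  (12B, 1-aligned)
within Info: c at 4
6 + 4 = 10

10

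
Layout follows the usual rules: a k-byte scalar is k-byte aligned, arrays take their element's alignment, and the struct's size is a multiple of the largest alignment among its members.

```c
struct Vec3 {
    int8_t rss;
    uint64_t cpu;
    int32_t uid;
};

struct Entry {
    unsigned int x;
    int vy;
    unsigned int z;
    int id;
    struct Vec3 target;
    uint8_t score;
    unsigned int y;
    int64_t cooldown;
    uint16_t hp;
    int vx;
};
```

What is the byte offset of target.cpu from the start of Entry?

24

Vec3: 0..1  rss  (1B, 1-aligned); 1..8  -- padding (7B); 8..16  cpu  (8B, 8-aligned); 16..20  uid  (4B, 4-aligned); 20..24  -- tail padding (4B); sizeof = 24, alignof = 8
0..4  x  (4B, 4-aligned)
4..8  vy  (4B, 4-aligned)
8..12  z  (4B, 4-aligned)
12..16  id  (4B, 4-aligned)
16..40  target  (24B, 8-aligned)
within Vec3: cpu at 8
16 + 8 = 24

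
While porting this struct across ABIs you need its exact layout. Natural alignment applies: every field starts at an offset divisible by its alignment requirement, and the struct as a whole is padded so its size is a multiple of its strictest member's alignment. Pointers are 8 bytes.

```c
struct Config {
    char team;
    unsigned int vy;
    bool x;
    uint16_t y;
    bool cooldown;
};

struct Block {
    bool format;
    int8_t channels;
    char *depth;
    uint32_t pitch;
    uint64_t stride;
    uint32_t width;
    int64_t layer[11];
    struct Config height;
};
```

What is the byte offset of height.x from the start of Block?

Config: @0: team [1B, align 1] → 1; +3 pad (align 4); @4: vy [4B, align 4] → 8; @8: x [1B, align 1] → 9; +1 pad (align 2); @10: y [2B, align 2] → 12; @12: cooldown [1B, align 1] → 13; +3 tail pad (align 4); size 16, align 4
@0: format [1B, align 1] → 1
@1: channels [1B, align 1] → 2
+6 pad (align 8)
@8: depth [8B, align 8] → 16
@16: pitch [4B, align 4] → 20
+4 pad (align 8)
@24: stride [8B, align 8] → 32
@32: width [4B, align 4] → 36
+4 pad (align 8)
@40: layer [88B, align 8] → 128
@128: height [16B, align 4] → 144
within Config: x at 8
128 + 8 = 136

136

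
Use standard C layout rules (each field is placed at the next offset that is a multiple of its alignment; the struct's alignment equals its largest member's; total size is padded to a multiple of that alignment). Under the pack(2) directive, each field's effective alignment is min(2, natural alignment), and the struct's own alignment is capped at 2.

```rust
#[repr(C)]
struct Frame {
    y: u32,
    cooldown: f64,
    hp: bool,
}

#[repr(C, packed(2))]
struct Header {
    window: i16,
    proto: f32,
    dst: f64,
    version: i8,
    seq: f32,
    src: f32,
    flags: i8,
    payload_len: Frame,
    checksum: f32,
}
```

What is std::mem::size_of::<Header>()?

54

Frame: 0..4  y  (4B, 4-aligned); 4..8  -- padding (4B); 8..16  cooldown  (8B, 8-aligned); 16..17  hp  (1B, 1-aligned); 17..24  -- tail padding (7B); sizeof = 24, alignof = 8
0..2  window  (2B, 2-aligned)
2..6  proto  (4B, 2-aligned)
6..14  dst  (8B, 2-aligned)
14..15  version  (1B, 1-aligned)
15..16  -- padding (1B)
16..20  seq  (4B, 2-aligned)
20..24  src  (4B, 2-aligned)
24..25  flags  (1B, 1-aligned)
25..26  -- padding (1B)
26..50  payload_len  (24B, 2-aligned)
50..54  checksum  (4B, 2-aligned)
sizeof = 54, alignof = 2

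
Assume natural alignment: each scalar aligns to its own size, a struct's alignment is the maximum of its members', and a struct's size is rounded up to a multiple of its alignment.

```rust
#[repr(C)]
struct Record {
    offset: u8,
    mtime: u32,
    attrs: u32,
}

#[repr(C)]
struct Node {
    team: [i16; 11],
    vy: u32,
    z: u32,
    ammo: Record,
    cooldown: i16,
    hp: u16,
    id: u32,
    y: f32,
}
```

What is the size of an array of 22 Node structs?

1232

Record: @0: offset [1B, align 1] → 1; +3 pad (align 4); @4: mtime [4B, align 4] → 8; @8: attrs [4B, align 4] → 12; size 12, align 4
@0: team [22B, align 2] → 22
+2 pad (align 4)
@24: vy [4B, align 4] → 28
@28: z [4B, align 4] → 32
@32: ammo [12B, align 4] → 44
@44: cooldown [2B, align 2] → 46
@46: hp [2B, align 2] → 48
@48: id [4B, align 4] → 52
@52: y [4B, align 4] → 56
size 56, align 4
array of 22: 22 × 56 = 1232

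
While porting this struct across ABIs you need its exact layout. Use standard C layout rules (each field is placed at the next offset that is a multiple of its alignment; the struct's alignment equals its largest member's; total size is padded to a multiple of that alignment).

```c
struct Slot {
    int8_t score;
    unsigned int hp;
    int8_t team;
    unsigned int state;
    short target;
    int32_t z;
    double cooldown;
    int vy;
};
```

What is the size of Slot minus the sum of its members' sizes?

score at 0 (size 1, align 1) → ends 1
pad 3 to align 4 for hp
hp at 4 (size 4, align 4) → ends 8
team at 8 (size 1, align 1) → ends 9
pad 3 to align 4 for state
state at 12 (size 4, align 4) → ends 16
target at 16 (size 2, align 2) → ends 18
pad 2 to align 4 for z
z at 20 (size 4, align 4) → ends 24
cooldown at 24 (size 8, align 8) → ends 32
vy at 32 (size 4, align 4) → ends 36
tail pad 4 to reach multiple of 8
total 40 bytes, alignment 8
data bytes 28, size 40 → padding 12

12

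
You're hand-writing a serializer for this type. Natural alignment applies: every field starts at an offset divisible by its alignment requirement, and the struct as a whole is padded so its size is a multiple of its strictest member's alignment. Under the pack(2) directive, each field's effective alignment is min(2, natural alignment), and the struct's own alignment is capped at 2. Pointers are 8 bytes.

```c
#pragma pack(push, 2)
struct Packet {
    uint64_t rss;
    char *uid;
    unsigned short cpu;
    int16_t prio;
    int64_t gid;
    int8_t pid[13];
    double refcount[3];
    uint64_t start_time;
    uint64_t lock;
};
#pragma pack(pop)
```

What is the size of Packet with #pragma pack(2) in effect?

82

0..8  rss  (8B, 2-aligned)
8..16  uid  (8B, 2-aligned)
16..18  cpu  (2B, 2-aligned)
18..20  prio  (2B, 2-aligned)
20..28  gid  (8B, 2-aligned)
28..41  pid  (13B, 1-aligned)
41..42  -- padding (1B)
42..66  refcount  (24B, 2-aligned)
66..74  start_time  (8B, 2-aligned)
74..82  lock  (8B, 2-aligned)
sizeof = 82, alignof = 2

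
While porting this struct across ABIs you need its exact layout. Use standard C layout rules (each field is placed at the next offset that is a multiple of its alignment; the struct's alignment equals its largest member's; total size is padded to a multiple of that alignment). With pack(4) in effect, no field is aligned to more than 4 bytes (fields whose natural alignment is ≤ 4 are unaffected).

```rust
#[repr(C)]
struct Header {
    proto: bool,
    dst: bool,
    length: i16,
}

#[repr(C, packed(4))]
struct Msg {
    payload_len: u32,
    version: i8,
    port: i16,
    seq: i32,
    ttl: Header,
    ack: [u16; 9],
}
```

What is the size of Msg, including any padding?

36

Header: proto at 0 (size 1, align 1) → ends 1; dst at 1 (size 1, align 1) → ends 2; length at 2 (size 2, align 2) → ends 4; total 4 bytes, alignment 2
payload_len at 0 (size 4, align 4) → ends 4
version at 4 (size 1, align 1) → ends 5
pad 1 to align 2 for port
port at 6 (size 2, align 2) → ends 8
seq at 8 (size 4, align 4) → ends 12
ttl at 12 (size 4, align 2) → ends 16
ack at 16 (size 18, align 2) → ends 34
tail pad 2 to reach multiple of 4
total 36 bytes, alignment 4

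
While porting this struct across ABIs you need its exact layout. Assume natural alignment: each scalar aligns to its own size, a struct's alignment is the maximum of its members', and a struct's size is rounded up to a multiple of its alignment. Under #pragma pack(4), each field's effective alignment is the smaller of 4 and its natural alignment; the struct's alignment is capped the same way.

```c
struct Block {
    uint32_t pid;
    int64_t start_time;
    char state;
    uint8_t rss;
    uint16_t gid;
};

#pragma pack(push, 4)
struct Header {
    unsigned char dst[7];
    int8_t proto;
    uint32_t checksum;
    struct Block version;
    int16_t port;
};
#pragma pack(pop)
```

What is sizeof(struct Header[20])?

Block: 0..4  pid  (4B, 4-aligned); 4..8  -- padding (4B); 8..16  start_time  (8B, 8-aligned); 16..17  state  (1B, 1-aligned); 17..18  rss  (1B, 1-aligned); 18..20  gid  (2B, 2-aligned); 20..24  -- tail padding (4B); sizeof = 24, alignof = 8
0..7  dst  (7B, 1-aligned)
7..8  proto  (1B, 1-aligned)
8..12  checksum  (4B, 4-aligned)
12..36  version  (24B, 4-aligned)
36..38  port  (2B, 2-aligned)
38..40  -- tail padding (2B)
sizeof = 40, alignof = 4
array of 20: 20 × 40 = 800

800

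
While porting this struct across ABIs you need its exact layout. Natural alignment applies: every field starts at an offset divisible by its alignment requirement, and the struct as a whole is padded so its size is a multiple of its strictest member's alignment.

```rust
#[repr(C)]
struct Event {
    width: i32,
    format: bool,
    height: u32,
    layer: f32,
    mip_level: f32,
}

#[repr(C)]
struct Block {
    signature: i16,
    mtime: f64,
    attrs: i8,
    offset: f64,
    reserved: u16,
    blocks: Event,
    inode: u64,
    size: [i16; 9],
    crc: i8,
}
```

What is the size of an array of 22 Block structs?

1936

Event: @0: width [4B, align 4] → 4; @4: format [1B, align 1] → 5; +3 pad (align 4); @8: height [4B, align 4] → 12; @12: layer [4B, align 4] → 16; @16: mip_level [4B, align 4] → 20; size 20, align 4
@0: signature [2B, align 2] → 2
+6 pad (align 8)
@8: mtime [8B, align 8] → 16
@16: attrs [1B, align 1] → 17
+7 pad (align 8)
@24: offset [8B, align 8] → 32
@32: reserved [2B, align 2] → 34
+2 pad (align 4)
@36: blocks [20B, align 4] → 56
@56: inode [8B, align 8] → 64
@64: size [18B, align 2] → 82
@82: crc [1B, align 1] → 83
+5 tail pad (align 8)
size 88, align 8
array of 22: 22 × 88 = 1936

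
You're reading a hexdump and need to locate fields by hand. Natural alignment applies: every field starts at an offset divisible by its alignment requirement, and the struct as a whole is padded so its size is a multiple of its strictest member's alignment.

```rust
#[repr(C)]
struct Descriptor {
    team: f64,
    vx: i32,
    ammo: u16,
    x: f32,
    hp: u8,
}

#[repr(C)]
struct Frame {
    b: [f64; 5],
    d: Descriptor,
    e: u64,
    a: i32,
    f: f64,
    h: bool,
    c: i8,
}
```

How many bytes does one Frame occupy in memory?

96 bytes

Descriptor: 0..8  team  (8B, 8-aligned); 8..12  vx  (4B, 4-aligned); 12..14  ammo  (2B, 2-aligned); 14..16  -- padding (2B); 16..20  x  (4B, 4-aligned); 20..21  hp  (1B, 1-aligned); 21..24  -- tail padding (3B); sizeof = 24, alignof = 8
0..40  b  (40B, 8-aligned)
40..64  d  (24B, 8-aligned)
64..72  e  (8B, 8-aligned)
72..76  a  (4B, 4-aligned)
76..80  -- padding (4B)
80..88  f  (8B, 8-aligned)
88..89  h  (1B, 1-aligned)
89..90  c  (1B, 1-aligned)
90..96  -- tail padding (6B)
sizeof = 96, alignof = 8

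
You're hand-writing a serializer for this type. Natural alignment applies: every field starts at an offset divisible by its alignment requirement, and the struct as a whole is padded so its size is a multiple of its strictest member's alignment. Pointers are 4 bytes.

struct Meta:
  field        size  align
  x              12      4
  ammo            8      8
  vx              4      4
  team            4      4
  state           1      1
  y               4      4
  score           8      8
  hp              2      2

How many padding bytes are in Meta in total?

13

x at 0 (size 12, align 4) → ends 12
pad 4 to align 8 for ammo
ammo at 16 (size 8, align 8) → ends 24
vx at 24 (size 4, align 4) → ends 28
team at 28 (size 4, align 4) → ends 32
state at 32 (size 1, align 1) → ends 33
pad 3 to align 4 for y
y at 36 (size 4, align 4) → ends 40
score at 40 (size 8, align 8) → ends 48
hp at 48 (size 2, align 2) → ends 50
tail pad 6 to reach multiple of 8
total 56 bytes, alignment 8
data bytes 43, size 56 → padding 13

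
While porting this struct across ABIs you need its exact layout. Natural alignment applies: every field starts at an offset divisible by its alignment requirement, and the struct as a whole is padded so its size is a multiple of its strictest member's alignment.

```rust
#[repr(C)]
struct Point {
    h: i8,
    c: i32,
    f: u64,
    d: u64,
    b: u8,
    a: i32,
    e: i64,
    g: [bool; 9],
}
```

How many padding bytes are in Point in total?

@0: h [1B, align 1] → 1
+3 pad (align 4)
@4: c [4B, align 4] → 8
@8: f [8B, align 8] → 16
@16: d [8B, align 8] → 24
@24: b [1B, align 1] → 25
+3 pad (align 4)
@28: a [4B, align 4] → 32
@32: e [8B, align 8] → 40
@40: g [9B, align 1] → 49
+7 tail pad (align 8)
size 56, align 8
data bytes 43, size 56 → padding 13

13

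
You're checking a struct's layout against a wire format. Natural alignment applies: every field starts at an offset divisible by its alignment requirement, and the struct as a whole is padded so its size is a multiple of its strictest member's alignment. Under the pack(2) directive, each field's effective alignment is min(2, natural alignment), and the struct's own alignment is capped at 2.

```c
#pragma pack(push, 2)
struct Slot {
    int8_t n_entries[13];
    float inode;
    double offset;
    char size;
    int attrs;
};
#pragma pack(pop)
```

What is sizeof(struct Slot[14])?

448

@0: n_entries [13B, align 1] → 13
+1 pad (align 2)
@14: inode [4B, align 2] → 18
@18: offset [8B, align 2] → 26
@26: size [1B, align 1] → 27
+1 pad (align 2)
@28: attrs [4B, align 2] → 32
size 32, align 2
array of 14: 14 × 32 = 448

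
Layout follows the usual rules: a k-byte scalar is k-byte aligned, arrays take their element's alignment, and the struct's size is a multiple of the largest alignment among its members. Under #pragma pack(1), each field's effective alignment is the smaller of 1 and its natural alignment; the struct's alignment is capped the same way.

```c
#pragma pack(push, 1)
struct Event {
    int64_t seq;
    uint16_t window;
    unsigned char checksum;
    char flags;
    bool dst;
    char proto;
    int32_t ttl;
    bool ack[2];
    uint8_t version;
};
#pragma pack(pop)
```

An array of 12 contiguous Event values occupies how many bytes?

252

@0: seq [8B, align 1] → 8
@8: window [2B, align 1] → 10
@10: checksum [1B, align 1] → 11
@11: flags [1B, align 1] → 12
@12: dst [1B, align 1] → 13
@13: proto [1B, align 1] → 14
@14: ttl [4B, align 1] → 18
@18: ack [2B, align 1] → 20
@20: version [1B, align 1] → 21
size 21, align 1
array of 12: 12 × 21 = 252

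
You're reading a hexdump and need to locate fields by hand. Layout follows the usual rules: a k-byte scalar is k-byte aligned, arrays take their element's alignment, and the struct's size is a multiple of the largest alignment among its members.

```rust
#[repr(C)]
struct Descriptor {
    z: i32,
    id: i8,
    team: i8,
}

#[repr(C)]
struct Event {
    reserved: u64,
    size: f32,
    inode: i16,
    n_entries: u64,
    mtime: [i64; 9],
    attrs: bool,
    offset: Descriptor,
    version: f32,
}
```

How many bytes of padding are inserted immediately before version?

Descriptor: 0..4  z  (4B, 4-aligned); 4..5  id  (1B, 1-aligned); 5..6  team  (1B, 1-aligned); 6..8  -- tail padding (2B); sizeof = 8, alignof = 4
0..8  reserved  (8B, 8-aligned)
8..12  size  (4B, 4-aligned)
12..14  inode  (2B, 2-aligned)
14..16  -- padding (2B)
16..24  n_entries  (8B, 8-aligned)
24..96  mtime  (72B, 8-aligned)
96..97  attrs  (1B, 1-aligned)
97..100  -- padding (3B)
100..108  offset  (8B, 4-aligned)
108..112  version  (4B, 4-aligned)

0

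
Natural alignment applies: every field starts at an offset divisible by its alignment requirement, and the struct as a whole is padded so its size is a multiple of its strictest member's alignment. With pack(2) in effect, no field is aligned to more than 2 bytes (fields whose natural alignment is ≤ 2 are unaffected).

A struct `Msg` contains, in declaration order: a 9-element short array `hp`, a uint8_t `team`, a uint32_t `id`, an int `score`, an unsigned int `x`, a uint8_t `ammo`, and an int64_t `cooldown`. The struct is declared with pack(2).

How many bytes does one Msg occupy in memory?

42 bytes

hp at 0 (size 18, align 2) → ends 18
team at 18 (size 1, align 1) → ends 19
pad 1 to align 2 for id
id at 20 (size 4, align 2) → ends 24
score at 24 (size 4, align 2) → ends 28
x at 28 (size 4, align 2) → ends 32
ammo at 32 (size 1, align 1) → ends 33
pad 1 to align 2 for cooldown
cooldown at 34 (size 8, align 2) → ends 42
total 42 bytes, alignment 2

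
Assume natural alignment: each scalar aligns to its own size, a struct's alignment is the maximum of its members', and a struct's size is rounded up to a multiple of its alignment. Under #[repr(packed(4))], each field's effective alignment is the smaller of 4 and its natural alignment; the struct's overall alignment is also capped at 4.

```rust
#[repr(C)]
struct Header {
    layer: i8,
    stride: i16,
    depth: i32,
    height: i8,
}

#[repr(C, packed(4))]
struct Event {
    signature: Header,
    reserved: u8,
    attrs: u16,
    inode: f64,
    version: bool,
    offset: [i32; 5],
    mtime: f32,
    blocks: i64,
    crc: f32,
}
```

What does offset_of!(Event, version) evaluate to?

24

Header: 0..1  layer  (1B, 1-aligned); 1..2  -- padding (1B); 2..4  stride  (2B, 2-aligned); 4..8  depth  (4B, 4-aligned); 8..9  height  (1B, 1-aligned); 9..12  -- tail padding (3B); sizeof = 12, alignof = 4
0..12  signature  (12B, 4-aligned)
12..13  reserved  (1B, 1-aligned)
13..14  -- padding (1B)
14..16  attrs  (2B, 2-aligned)
16..24  inode  (8B, 4-aligned)
24..25  version  (1B, 1-aligned)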